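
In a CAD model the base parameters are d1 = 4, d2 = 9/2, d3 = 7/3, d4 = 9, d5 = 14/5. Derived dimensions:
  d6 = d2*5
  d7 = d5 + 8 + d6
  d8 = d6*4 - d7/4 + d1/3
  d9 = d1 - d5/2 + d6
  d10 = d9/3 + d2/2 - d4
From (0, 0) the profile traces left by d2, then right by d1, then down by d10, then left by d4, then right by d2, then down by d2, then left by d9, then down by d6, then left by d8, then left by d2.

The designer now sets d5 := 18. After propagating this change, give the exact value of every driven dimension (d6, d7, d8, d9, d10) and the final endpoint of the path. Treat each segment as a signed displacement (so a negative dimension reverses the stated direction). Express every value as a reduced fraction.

Apply edit: d5 := 18
  d6 = d2*5 = 45/2
  d7 = d5 + 8 + d6 = 97/2
  d8 = d6*4 - d7/4 + d1/3 = 1901/24
  d9 = d1 - d5/2 + d6 = 35/2
  d10 = d9/3 + d2/2 - d4 = -11/12
Walk from origin (0, 0):
  seg 1: left by d2 = 9/2 → (-9/2, 0)
  seg 2: right by d1 = 4 → (-1/2, 0)
  seg 3: down by d10 = -11/12 → (-1/2, 11/12)
  seg 4: left by d4 = 9 → (-19/2, 11/12)
  seg 5: right by d2 = 9/2 → (-5, 11/12)
  seg 6: down by d2 = 9/2 → (-5, -43/12)
  seg 7: left by d9 = 35/2 → (-45/2, -43/12)
  seg 8: down by d6 = 45/2 → (-45/2, -313/12)
  seg 9: left by d8 = 1901/24 → (-2441/24, -313/12)
  seg 10: left by d2 = 9/2 → (-2549/24, -313/12)

d6 = 45/2
d7 = 97/2
d8 = 1901/24
d9 = 35/2
d10 = -11/12
endpoint = (-2549/24, -313/12)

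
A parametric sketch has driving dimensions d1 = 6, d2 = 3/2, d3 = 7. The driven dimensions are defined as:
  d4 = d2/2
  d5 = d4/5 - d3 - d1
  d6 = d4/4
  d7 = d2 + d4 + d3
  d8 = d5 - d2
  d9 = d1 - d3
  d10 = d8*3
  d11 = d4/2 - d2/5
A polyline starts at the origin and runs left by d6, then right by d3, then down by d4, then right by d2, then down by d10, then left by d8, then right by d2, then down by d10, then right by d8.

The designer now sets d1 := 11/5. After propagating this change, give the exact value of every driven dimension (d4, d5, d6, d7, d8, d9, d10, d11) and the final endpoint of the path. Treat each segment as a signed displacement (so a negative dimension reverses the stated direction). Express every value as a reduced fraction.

d4 = 3/4
d5 = -181/20
d6 = 3/16
d7 = 37/4
d8 = -211/20
d9 = -24/5
d10 = -633/20
d11 = 3/40
endpoint = (157/16, 1251/20)

Apply edit: d1 := 11/5
  d4 = d2/2 = 3/4
  d5 = d4/5 - d3 - d1 = -181/20
  d6 = d4/4 = 3/16
  d7 = d2 + d4 + d3 = 37/4
  d8 = d5 - d2 = -211/20
  d9 = d1 - d3 = -24/5
  d10 = d8*3 = -633/20
  d11 = d4/2 - d2/5 = 3/40
Walk from origin (0, 0):
  seg 1: left by d6 = 3/16 → (-3/16, 0)
  seg 2: right by d3 = 7 → (109/16, 0)
  seg 3: down by d4 = 3/4 → (109/16, -3/4)
  seg 4: right by d2 = 3/2 → (133/16, -3/4)
  seg 5: down by d10 = -633/20 → (133/16, 309/10)
  seg 6: left by d8 = -211/20 → (1509/80, 309/10)
  seg 7: right by d2 = 3/2 → (1629/80, 309/10)
  seg 8: down by d10 = -633/20 → (1629/80, 1251/20)
  seg 9: right by d8 = -211/20 → (157/16, 1251/20)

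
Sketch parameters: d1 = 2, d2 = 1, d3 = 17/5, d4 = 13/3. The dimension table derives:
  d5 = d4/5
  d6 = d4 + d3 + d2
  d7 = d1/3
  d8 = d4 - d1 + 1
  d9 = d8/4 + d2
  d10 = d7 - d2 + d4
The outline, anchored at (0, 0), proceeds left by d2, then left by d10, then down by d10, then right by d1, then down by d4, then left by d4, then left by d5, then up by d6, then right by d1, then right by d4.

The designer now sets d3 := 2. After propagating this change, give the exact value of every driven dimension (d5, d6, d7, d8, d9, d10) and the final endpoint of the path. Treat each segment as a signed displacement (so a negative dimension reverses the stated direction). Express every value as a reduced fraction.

d5 = 13/15
d6 = 22/3
d7 = 2/3
d8 = 10/3
d9 = 11/6
d10 = 4
endpoint = (-28/15, -1)

Apply edit: d3 := 2
  d5 = d4/5 = 13/15
  d6 = d4 + d3 + d2 = 22/3
  d7 = d1/3 = 2/3
  d8 = d4 - d1 + 1 = 10/3
  d9 = d8/4 + d2 = 11/6
  d10 = d7 - d2 + d4 = 4
Walk from origin (0, 0):
  seg 1: left by d2 = 1 → (-1, 0)
  seg 2: left by d10 = 4 → (-5, 0)
  seg 3: down by d10 = 4 → (-5, -4)
  seg 4: right by d1 = 2 → (-3, -4)
  seg 5: down by d4 = 13/3 → (-3, -25/3)
  seg 6: left by d4 = 13/3 → (-22/3, -25/3)
  seg 7: left by d5 = 13/15 → (-41/5, -25/3)
  seg 8: up by d6 = 22/3 → (-41/5, -1)
  seg 9: right by d1 = 2 → (-31/5, -1)
  seg 10: right by d4 = 13/3 → (-28/15, -1)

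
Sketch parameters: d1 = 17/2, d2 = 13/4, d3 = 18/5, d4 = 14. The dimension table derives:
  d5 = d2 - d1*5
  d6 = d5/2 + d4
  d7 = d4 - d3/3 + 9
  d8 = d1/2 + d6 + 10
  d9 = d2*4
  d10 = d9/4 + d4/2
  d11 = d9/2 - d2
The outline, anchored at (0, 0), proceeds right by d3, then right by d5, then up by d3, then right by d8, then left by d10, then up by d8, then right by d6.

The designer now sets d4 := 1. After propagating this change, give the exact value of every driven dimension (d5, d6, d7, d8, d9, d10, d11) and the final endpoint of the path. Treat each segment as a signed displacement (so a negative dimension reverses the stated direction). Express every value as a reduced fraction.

Apply edit: d4 := 1
  d5 = d2 - d1*5 = -157/4
  d6 = d5/2 + d4 = -149/8
  d7 = d4 - d3/3 + 9 = 44/5
  d8 = d1/2 + d6 + 10 = -35/8
  d9 = d2*4 = 13
  d10 = d9/4 + d4/2 = 15/4
  d11 = d9/2 - d2 = 13/4
Walk from origin (0, 0):
  seg 1: right by d3 = 18/5 → (18/5, 0)
  seg 2: right by d5 = -157/4 → (-713/20, 0)
  seg 3: up by d3 = 18/5 → (-713/20, 18/5)
  seg 4: right by d8 = -35/8 → (-1601/40, 18/5)
  seg 5: left by d10 = 15/4 → (-1751/40, 18/5)
  seg 6: up by d8 = -35/8 → (-1751/40, -31/40)
  seg 7: right by d6 = -149/8 → (-312/5, -31/40)

d5 = -157/4
d6 = -149/8
d7 = 44/5
d8 = -35/8
d9 = 13
d10 = 15/4
d11 = 13/4
endpoint = (-312/5, -31/40)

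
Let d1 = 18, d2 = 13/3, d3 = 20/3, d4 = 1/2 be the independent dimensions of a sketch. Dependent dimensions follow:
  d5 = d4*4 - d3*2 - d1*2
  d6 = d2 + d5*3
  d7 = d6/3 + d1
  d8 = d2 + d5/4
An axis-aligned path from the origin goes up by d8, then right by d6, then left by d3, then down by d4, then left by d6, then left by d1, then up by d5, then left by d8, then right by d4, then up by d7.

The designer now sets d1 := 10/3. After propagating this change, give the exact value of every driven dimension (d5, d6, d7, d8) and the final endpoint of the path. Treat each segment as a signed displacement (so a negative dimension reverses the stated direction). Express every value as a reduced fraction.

Apply edit: d1 := 10/3
  d5 = d4*4 - d3*2 - d1*2 = -18
  d6 = d2 + d5*3 = -149/3
  d7 = d6/3 + d1 = -119/9
  d8 = d2 + d5/4 = -1/6
Walk from origin (0, 0):
  seg 1: up by d8 = -1/6 → (0, -1/6)
  seg 2: right by d6 = -149/3 → (-149/3, -1/6)
  seg 3: left by d3 = 20/3 → (-169/3, -1/6)
  seg 4: down by d4 = 1/2 → (-169/3, -2/3)
  seg 5: left by d6 = -149/3 → (-20/3, -2/3)
  seg 6: left by d1 = 10/3 → (-10, -2/3)
  seg 7: up by d5 = -18 → (-10, -56/3)
  seg 8: left by d8 = -1/6 → (-59/6, -56/3)
  seg 9: right by d4 = 1/2 → (-28/3, -56/3)
  seg 10: up by d7 = -119/9 → (-28/3, -287/9)

d5 = -18
d6 = -149/3
d7 = -119/9
d8 = -1/6
endpoint = (-28/3, -287/9)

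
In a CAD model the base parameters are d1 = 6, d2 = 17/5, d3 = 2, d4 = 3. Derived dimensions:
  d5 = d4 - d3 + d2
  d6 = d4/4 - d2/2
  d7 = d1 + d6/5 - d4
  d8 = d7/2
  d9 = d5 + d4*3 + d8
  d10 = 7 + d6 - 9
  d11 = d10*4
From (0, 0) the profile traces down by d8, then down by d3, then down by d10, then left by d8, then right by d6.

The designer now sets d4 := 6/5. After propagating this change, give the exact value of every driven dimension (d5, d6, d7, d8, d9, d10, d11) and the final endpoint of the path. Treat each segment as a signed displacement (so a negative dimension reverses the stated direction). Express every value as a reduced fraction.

Apply edit: d4 := 6/5
  d5 = d4 - d3 + d2 = 13/5
  d6 = d4/4 - d2/2 = -7/5
  d7 = d1 + d6/5 - d4 = 113/25
  d8 = d7/2 = 113/50
  d9 = d5 + d4*3 + d8 = 423/50
  d10 = 7 + d6 - 9 = -17/5
  d11 = d10*4 = -68/5
Walk from origin (0, 0):
  seg 1: down by d8 = 113/50 → (0, -113/50)
  seg 2: down by d3 = 2 → (0, -213/50)
  seg 3: down by d10 = -17/5 → (0, -43/50)
  seg 4: left by d8 = 113/50 → (-113/50, -43/50)
  seg 5: right by d6 = -7/5 → (-183/50, -43/50)

d5 = 13/5
d6 = -7/5
d7 = 113/25
d8 = 113/50
d9 = 423/50
d10 = -17/5
d11 = -68/5
endpoint = (-183/50, -43/50)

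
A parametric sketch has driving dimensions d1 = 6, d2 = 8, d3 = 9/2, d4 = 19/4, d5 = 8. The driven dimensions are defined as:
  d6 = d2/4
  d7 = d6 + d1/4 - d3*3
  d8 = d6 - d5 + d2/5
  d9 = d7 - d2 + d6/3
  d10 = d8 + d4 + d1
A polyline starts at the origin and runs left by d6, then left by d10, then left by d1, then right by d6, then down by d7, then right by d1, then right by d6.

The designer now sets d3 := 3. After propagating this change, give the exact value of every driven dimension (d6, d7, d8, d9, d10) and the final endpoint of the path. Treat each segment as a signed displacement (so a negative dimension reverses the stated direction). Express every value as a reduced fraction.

d6 = 2
d7 = -11/2
d8 = -22/5
d9 = -77/6
d10 = 127/20
endpoint = (-87/20, 11/2)

Apply edit: d3 := 3
  d6 = d2/4 = 2
  d7 = d6 + d1/4 - d3*3 = -11/2
  d8 = d6 - d5 + d2/5 = -22/5
  d9 = d7 - d2 + d6/3 = -77/6
  d10 = d8 + d4 + d1 = 127/20
Walk from origin (0, 0):
  seg 1: left by d6 = 2 → (-2, 0)
  seg 2: left by d10 = 127/20 → (-167/20, 0)
  seg 3: left by d1 = 6 → (-287/20, 0)
  seg 4: right by d6 = 2 → (-247/20, 0)
  seg 5: down by d7 = -11/2 → (-247/20, 11/2)
  seg 6: right by d1 = 6 → (-127/20, 11/2)
  seg 7: right by d6 = 2 → (-87/20, 11/2)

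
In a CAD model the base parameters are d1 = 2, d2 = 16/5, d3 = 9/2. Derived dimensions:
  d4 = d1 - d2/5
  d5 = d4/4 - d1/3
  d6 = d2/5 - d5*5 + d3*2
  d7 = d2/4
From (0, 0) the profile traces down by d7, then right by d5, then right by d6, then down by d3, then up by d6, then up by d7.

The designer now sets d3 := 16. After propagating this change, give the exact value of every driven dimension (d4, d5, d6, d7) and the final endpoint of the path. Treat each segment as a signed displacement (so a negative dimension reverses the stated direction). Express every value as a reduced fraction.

d4 = 34/25
d5 = -49/150
d6 = 5141/150
d7 = 4/5
endpoint = (2546/75, 2741/150)

Apply edit: d3 := 16
  d4 = d1 - d2/5 = 34/25
  d5 = d4/4 - d1/3 = -49/150
  d6 = d2/5 - d5*5 + d3*2 = 5141/150
  d7 = d2/4 = 4/5
Walk from origin (0, 0):
  seg 1: down by d7 = 4/5 → (0, -4/5)
  seg 2: right by d5 = -49/150 → (-49/150, -4/5)
  seg 3: right by d6 = 5141/150 → (2546/75, -4/5)
  seg 4: down by d3 = 16 → (2546/75, -84/5)
  seg 5: up by d6 = 5141/150 → (2546/75, 2621/150)
  seg 6: up by d7 = 4/5 → (2546/75, 2741/150)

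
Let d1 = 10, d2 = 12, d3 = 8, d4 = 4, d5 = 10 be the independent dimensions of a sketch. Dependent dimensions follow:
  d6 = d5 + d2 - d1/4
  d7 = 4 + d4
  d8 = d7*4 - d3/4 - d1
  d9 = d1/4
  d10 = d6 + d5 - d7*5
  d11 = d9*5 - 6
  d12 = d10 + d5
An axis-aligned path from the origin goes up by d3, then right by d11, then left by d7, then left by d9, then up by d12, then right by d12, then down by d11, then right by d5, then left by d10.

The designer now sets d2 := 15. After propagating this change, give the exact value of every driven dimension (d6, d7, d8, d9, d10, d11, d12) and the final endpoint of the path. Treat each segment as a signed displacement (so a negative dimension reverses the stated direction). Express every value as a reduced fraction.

d6 = 45/2
d7 = 8
d8 = 20
d9 = 5/2
d10 = -15/2
d11 = 13/2
d12 = 5/2
endpoint = (16, 4)

Apply edit: d2 := 15
  d6 = d5 + d2 - d1/4 = 45/2
  d7 = 4 + d4 = 8
  d8 = d7*4 - d3/4 - d1 = 20
  d9 = d1/4 = 5/2
  d10 = d6 + d5 - d7*5 = -15/2
  d11 = d9*5 - 6 = 13/2
  d12 = d10 + d5 = 5/2
Walk from origin (0, 0):
  seg 1: up by d3 = 8 → (0, 8)
  seg 2: right by d11 = 13/2 → (13/2, 8)
  seg 3: left by d7 = 8 → (-3/2, 8)
  seg 4: left by d9 = 5/2 → (-4, 8)
  seg 5: up by d12 = 5/2 → (-4, 21/2)
  seg 6: right by d12 = 5/2 → (-3/2, 21/2)
  seg 7: down by d11 = 13/2 → (-3/2, 4)
  seg 8: right by d5 = 10 → (17/2, 4)
  seg 9: left by d10 = -15/2 → (16, 4)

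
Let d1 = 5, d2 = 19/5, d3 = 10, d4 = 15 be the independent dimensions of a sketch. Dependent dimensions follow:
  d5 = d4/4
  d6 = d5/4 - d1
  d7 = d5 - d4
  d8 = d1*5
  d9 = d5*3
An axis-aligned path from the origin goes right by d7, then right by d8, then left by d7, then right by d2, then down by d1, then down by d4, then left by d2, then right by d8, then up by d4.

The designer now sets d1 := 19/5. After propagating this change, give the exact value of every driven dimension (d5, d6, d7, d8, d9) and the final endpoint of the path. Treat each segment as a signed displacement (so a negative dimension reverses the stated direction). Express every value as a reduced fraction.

Apply edit: d1 := 19/5
  d5 = d4/4 = 15/4
  d6 = d5/4 - d1 = -229/80
  d7 = d5 - d4 = -45/4
  d8 = d1*5 = 19
  d9 = d5*3 = 45/4
Walk from origin (0, 0):
  seg 1: right by d7 = -45/4 → (-45/4, 0)
  seg 2: right by d8 = 19 → (31/4, 0)
  seg 3: left by d7 = -45/4 → (19, 0)
  seg 4: right by d2 = 19/5 → (114/5, 0)
  seg 5: down by d1 = 19/5 → (114/5, -19/5)
  seg 6: down by d4 = 15 → (114/5, -94/5)
  seg 7: left by d2 = 19/5 → (19, -94/5)
  seg 8: right by d8 = 19 → (38, -94/5)
  seg 9: up by d4 = 15 → (38, -19/5)

d5 = 15/4
d6 = -229/80
d7 = -45/4
d8 = 19
d9 = 45/4
endpoint = (38, -19/5)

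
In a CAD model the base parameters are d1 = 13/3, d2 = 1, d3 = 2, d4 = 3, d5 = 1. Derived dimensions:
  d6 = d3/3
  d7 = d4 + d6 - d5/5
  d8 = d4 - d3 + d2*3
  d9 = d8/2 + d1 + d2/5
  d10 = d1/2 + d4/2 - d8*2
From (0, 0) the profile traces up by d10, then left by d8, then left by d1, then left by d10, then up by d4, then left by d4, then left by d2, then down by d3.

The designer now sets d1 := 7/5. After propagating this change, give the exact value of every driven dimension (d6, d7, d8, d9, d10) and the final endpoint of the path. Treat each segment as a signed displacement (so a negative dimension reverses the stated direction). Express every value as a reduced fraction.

d6 = 2/3
d7 = 52/15
d8 = 4
d9 = 18/5
d10 = -29/5
endpoint = (-18/5, -24/5)

Apply edit: d1 := 7/5
  d6 = d3/3 = 2/3
  d7 = d4 + d6 - d5/5 = 52/15
  d8 = d4 - d3 + d2*3 = 4
  d9 = d8/2 + d1 + d2/5 = 18/5
  d10 = d1/2 + d4/2 - d8*2 = -29/5
Walk from origin (0, 0):
  seg 1: up by d10 = -29/5 → (0, -29/5)
  seg 2: left by d8 = 4 → (-4, -29/5)
  seg 3: left by d1 = 7/5 → (-27/5, -29/5)
  seg 4: left by d10 = -29/5 → (2/5, -29/5)
  seg 5: up by d4 = 3 → (2/5, -14/5)
  seg 6: left by d4 = 3 → (-13/5, -14/5)
  seg 7: left by d2 = 1 → (-18/5, -14/5)
  seg 8: down by d3 = 2 → (-18/5, -24/5)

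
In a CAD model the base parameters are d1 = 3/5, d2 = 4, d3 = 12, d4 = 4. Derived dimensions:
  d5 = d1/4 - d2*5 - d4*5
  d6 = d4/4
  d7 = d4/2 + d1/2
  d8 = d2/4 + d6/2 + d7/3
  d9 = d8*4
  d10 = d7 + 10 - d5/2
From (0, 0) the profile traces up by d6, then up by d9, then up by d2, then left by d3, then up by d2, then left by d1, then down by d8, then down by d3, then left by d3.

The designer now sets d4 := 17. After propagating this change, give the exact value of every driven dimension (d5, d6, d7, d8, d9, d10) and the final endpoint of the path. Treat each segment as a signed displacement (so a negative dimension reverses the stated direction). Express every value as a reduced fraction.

Apply edit: d4 := 17
  d5 = d1/4 - d2*5 - d4*5 = -2097/20
  d6 = d4/4 = 17/4
  d7 = d4/2 + d1/2 = 44/5
  d8 = d2/4 + d6/2 + d7/3 = 727/120
  d9 = d8*4 = 727/30
  d10 = d7 + 10 - d5/2 = 2849/40
Walk from origin (0, 0):
  seg 1: up by d6 = 17/4 → (0, 17/4)
  seg 2: up by d9 = 727/30 → (0, 1709/60)
  seg 3: up by d2 = 4 → (0, 1949/60)
  seg 4: left by d3 = 12 → (-12, 1949/60)
  seg 5: up by d2 = 4 → (-12, 2189/60)
  seg 6: left by d1 = 3/5 → (-63/5, 2189/60)
  seg 7: down by d8 = 727/120 → (-63/5, 1217/40)
  seg 8: down by d3 = 12 → (-63/5, 737/40)
  seg 9: left by d3 = 12 → (-123/5, 737/40)

d5 = -2097/20
d6 = 17/4
d7 = 44/5
d8 = 727/120
d9 = 727/30
d10 = 2849/40
endpoint = (-123/5, 737/40)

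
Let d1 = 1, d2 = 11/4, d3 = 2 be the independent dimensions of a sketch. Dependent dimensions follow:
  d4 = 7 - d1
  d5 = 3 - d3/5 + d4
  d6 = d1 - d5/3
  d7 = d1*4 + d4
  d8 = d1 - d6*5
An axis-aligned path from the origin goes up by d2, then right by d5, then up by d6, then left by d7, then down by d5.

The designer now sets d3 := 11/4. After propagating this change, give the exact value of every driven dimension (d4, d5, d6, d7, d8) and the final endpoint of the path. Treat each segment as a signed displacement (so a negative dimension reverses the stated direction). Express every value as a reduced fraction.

d4 = 6
d5 = 169/20
d6 = -109/60
d7 = 10
d8 = 121/12
endpoint = (-31/20, -451/60)

Apply edit: d3 := 11/4
  d4 = 7 - d1 = 6
  d5 = 3 - d3/5 + d4 = 169/20
  d6 = d1 - d5/3 = -109/60
  d7 = d1*4 + d4 = 10
  d8 = d1 - d6*5 = 121/12
Walk from origin (0, 0):
  seg 1: up by d2 = 11/4 → (0, 11/4)
  seg 2: right by d5 = 169/20 → (169/20, 11/4)
  seg 3: up by d6 = -109/60 → (169/20, 14/15)
  seg 4: left by d7 = 10 → (-31/20, 14/15)
  seg 5: down by d5 = 169/20 → (-31/20, -451/60)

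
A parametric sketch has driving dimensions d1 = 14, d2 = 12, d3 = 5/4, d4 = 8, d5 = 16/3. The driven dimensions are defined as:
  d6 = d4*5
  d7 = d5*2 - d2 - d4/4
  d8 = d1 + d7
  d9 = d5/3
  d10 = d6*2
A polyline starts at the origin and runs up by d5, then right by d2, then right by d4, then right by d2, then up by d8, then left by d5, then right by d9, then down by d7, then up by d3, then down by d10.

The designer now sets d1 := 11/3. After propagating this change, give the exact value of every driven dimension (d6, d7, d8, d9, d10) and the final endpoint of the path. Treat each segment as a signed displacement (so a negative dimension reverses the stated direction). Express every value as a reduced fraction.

d6 = 40
d7 = -10/3
d8 = 1/3
d9 = 16/9
d10 = 80
endpoint = (256/9, -279/4)

Apply edit: d1 := 11/3
  d6 = d4*5 = 40
  d7 = d5*2 - d2 - d4/4 = -10/3
  d8 = d1 + d7 = 1/3
  d9 = d5/3 = 16/9
  d10 = d6*2 = 80
Walk from origin (0, 0):
  seg 1: up by d5 = 16/3 → (0, 16/3)
  seg 2: right by d2 = 12 → (12, 16/3)
  seg 3: right by d4 = 8 → (20, 16/3)
  seg 4: right by d2 = 12 → (32, 16/3)
  seg 5: up by d8 = 1/3 → (32, 17/3)
  seg 6: left by d5 = 16/3 → (80/3, 17/3)
  seg 7: right by d9 = 16/9 → (256/9, 17/3)
  seg 8: down by d7 = -10/3 → (256/9, 9)
  seg 9: up by d3 = 5/4 → (256/9, 41/4)
  seg 10: down by d10 = 80 → (256/9, -279/4)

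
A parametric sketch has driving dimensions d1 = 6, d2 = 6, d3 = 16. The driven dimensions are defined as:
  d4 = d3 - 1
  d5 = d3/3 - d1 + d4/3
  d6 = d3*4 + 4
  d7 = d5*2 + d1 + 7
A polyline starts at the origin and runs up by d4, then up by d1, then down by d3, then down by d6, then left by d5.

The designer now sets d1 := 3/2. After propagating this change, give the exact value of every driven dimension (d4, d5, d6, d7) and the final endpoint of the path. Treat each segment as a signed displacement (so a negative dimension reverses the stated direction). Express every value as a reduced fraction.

d4 = 15
d5 = 53/6
d6 = 68
d7 = 157/6
endpoint = (-53/6, -135/2)

Apply edit: d1 := 3/2
  d4 = d3 - 1 = 15
  d5 = d3/3 - d1 + d4/3 = 53/6
  d6 = d3*4 + 4 = 68
  d7 = d5*2 + d1 + 7 = 157/6
Walk from origin (0, 0):
  seg 1: up by d4 = 15 → (0, 15)
  seg 2: up by d1 = 3/2 → (0, 33/2)
  seg 3: down by d3 = 16 → (0, 1/2)
  seg 4: down by d6 = 68 → (0, -135/2)
  seg 5: left by d5 = 53/6 → (-53/6, -135/2)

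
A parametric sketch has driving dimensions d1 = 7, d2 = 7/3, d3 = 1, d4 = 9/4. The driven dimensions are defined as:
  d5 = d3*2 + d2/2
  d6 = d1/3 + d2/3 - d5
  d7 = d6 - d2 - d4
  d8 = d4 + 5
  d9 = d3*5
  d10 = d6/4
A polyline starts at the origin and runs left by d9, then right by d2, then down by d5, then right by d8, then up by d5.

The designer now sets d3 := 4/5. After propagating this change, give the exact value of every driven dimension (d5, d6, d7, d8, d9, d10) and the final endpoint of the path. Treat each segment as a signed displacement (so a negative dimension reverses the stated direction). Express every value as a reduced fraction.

d5 = 83/30
d6 = 31/90
d7 = -763/180
d8 = 29/4
d9 = 4
d10 = 31/360
endpoint = (67/12, 0)

Apply edit: d3 := 4/5
  d5 = d3*2 + d2/2 = 83/30
  d6 = d1/3 + d2/3 - d5 = 31/90
  d7 = d6 - d2 - d4 = -763/180
  d8 = d4 + 5 = 29/4
  d9 = d3*5 = 4
  d10 = d6/4 = 31/360
Walk from origin (0, 0):
  seg 1: left by d9 = 4 → (-4, 0)
  seg 2: right by d2 = 7/3 → (-5/3, 0)
  seg 3: down by d5 = 83/30 → (-5/3, -83/30)
  seg 4: right by d8 = 29/4 → (67/12, -83/30)
  seg 5: up by d5 = 83/30 → (67/12, 0)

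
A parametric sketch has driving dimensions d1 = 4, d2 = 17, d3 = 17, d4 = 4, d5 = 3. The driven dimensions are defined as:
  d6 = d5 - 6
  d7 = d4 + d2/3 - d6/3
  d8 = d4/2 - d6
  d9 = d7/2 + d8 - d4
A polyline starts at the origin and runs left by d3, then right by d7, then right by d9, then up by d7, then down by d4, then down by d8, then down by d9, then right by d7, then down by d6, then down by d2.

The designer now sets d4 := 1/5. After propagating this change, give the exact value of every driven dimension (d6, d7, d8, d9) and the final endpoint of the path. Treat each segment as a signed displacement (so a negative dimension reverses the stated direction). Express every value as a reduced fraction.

d6 = -3
d7 = 103/15
d8 = 31/10
d9 = 19/3
endpoint = (46/15, -503/30)

Apply edit: d4 := 1/5
  d6 = d5 - 6 = -3
  d7 = d4 + d2/3 - d6/3 = 103/15
  d8 = d4/2 - d6 = 31/10
  d9 = d7/2 + d8 - d4 = 19/3
Walk from origin (0, 0):
  seg 1: left by d3 = 17 → (-17, 0)
  seg 2: right by d7 = 103/15 → (-152/15, 0)
  seg 3: right by d9 = 19/3 → (-19/5, 0)
  seg 4: up by d7 = 103/15 → (-19/5, 103/15)
  seg 5: down by d4 = 1/5 → (-19/5, 20/3)
  seg 6: down by d8 = 31/10 → (-19/5, 107/30)
  seg 7: down by d9 = 19/3 → (-19/5, -83/30)
  seg 8: right by d7 = 103/15 → (46/15, -83/30)
  seg 9: down by d6 = -3 → (46/15, 7/30)
  seg 10: down by d2 = 17 → (46/15, -503/30)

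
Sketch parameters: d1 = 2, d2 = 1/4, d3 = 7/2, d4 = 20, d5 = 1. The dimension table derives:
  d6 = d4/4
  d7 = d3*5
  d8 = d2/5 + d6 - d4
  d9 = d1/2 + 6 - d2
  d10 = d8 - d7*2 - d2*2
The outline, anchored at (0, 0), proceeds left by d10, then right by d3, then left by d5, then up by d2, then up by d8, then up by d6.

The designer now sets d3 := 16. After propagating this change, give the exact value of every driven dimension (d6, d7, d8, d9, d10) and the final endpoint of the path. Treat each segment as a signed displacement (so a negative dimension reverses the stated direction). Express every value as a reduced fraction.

d6 = 5
d7 = 80
d8 = -299/20
d9 = 27/4
d10 = -3509/20
endpoint = (3809/20, -97/10)

Apply edit: d3 := 16
  d6 = d4/4 = 5
  d7 = d3*5 = 80
  d8 = d2/5 + d6 - d4 = -299/20
  d9 = d1/2 + 6 - d2 = 27/4
  d10 = d8 - d7*2 - d2*2 = -3509/20
Walk from origin (0, 0):
  seg 1: left by d10 = -3509/20 → (3509/20, 0)
  seg 2: right by d3 = 16 → (3829/20, 0)
  seg 3: left by d5 = 1 → (3809/20, 0)
  seg 4: up by d2 = 1/4 → (3809/20, 1/4)
  seg 5: up by d8 = -299/20 → (3809/20, -147/10)
  seg 6: up by d6 = 5 → (3809/20, -97/10)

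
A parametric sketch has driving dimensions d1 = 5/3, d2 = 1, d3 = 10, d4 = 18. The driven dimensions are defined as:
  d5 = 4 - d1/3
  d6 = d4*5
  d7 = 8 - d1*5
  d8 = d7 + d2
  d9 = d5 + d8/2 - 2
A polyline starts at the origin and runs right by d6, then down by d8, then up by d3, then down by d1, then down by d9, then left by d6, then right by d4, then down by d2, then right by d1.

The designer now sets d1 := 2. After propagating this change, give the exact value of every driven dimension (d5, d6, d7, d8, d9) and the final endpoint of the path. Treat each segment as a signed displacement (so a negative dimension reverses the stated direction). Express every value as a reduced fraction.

d5 = 10/3
d6 = 90
d7 = -2
d8 = -1
d9 = 5/6
endpoint = (20, 43/6)

Apply edit: d1 := 2
  d5 = 4 - d1/3 = 10/3
  d6 = d4*5 = 90
  d7 = 8 - d1*5 = -2
  d8 = d7 + d2 = -1
  d9 = d5 + d8/2 - 2 = 5/6
Walk from origin (0, 0):
  seg 1: right by d6 = 90 → (90, 0)
  seg 2: down by d8 = -1 → (90, 1)
  seg 3: up by d3 = 10 → (90, 11)
  seg 4: down by d1 = 2 → (90, 9)
  seg 5: down by d9 = 5/6 → (90, 49/6)
  seg 6: left by d6 = 90 → (0, 49/6)
  seg 7: right by d4 = 18 → (18, 49/6)
  seg 8: down by d2 = 1 → (18, 43/6)
  seg 9: right by d1 = 2 → (20, 43/6)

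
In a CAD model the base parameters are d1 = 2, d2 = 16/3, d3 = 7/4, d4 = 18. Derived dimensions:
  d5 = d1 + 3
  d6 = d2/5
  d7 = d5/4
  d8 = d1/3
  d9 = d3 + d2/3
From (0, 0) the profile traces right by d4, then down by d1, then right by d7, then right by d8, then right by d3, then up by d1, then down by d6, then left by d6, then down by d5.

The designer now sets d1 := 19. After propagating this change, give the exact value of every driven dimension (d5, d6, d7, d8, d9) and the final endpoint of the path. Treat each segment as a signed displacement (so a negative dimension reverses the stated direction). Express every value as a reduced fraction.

d5 = 22
d6 = 16/15
d7 = 11/2
d8 = 19/3
d9 = 127/36
endpoint = (1831/60, -346/15)

Apply edit: d1 := 19
  d5 = d1 + 3 = 22
  d6 = d2/5 = 16/15
  d7 = d5/4 = 11/2
  d8 = d1/3 = 19/3
  d9 = d3 + d2/3 = 127/36
Walk from origin (0, 0):
  seg 1: right by d4 = 18 → (18, 0)
  seg 2: down by d1 = 19 → (18, -19)
  seg 3: right by d7 = 11/2 → (47/2, -19)
  seg 4: right by d8 = 19/3 → (179/6, -19)
  seg 5: right by d3 = 7/4 → (379/12, -19)
  seg 6: up by d1 = 19 → (379/12, 0)
  seg 7: down by d6 = 16/15 → (379/12, -16/15)
  seg 8: left by d6 = 16/15 → (1831/60, -16/15)
  seg 9: down by d5 = 22 → (1831/60, -346/15)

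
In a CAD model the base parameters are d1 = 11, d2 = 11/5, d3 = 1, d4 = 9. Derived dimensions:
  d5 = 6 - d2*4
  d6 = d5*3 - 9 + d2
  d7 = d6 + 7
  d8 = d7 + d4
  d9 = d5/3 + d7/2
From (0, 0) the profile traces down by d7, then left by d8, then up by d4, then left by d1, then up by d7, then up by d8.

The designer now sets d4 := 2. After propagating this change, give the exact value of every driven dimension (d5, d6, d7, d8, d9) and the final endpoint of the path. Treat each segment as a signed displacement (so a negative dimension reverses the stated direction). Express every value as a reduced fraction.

Apply edit: d4 := 2
  d5 = 6 - d2*4 = -14/5
  d6 = d5*3 - 9 + d2 = -76/5
  d7 = d6 + 7 = -41/5
  d8 = d7 + d4 = -31/5
  d9 = d5/3 + d7/2 = -151/30
Walk from origin (0, 0):
  seg 1: down by d7 = -41/5 → (0, 41/5)
  seg 2: left by d8 = -31/5 → (31/5, 41/5)
  seg 3: up by d4 = 2 → (31/5, 51/5)
  seg 4: left by d1 = 11 → (-24/5, 51/5)
  seg 5: up by d7 = -41/5 → (-24/5, 2)
  seg 6: up by d8 = -31/5 → (-24/5, -21/5)

d5 = -14/5
d6 = -76/5
d7 = -41/5
d8 = -31/5
d9 = -151/30
endpoint = (-24/5, -21/5)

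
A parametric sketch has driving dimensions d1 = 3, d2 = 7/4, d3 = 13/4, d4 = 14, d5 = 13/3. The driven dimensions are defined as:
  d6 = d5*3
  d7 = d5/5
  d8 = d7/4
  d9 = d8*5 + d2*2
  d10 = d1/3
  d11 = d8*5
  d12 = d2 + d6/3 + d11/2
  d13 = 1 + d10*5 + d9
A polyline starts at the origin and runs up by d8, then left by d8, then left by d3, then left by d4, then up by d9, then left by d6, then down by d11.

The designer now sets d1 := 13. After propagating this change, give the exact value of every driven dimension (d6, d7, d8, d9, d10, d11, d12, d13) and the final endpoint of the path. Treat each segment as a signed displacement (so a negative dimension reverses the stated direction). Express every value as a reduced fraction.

Apply edit: d1 := 13
  d6 = d5*3 = 13
  d7 = d5/5 = 13/15
  d8 = d7/4 = 13/60
  d9 = d8*5 + d2*2 = 55/12
  d10 = d1/3 = 13/3
  d11 = d8*5 = 13/12
  d12 = d2 + d6/3 + d11/2 = 53/8
  d13 = 1 + d10*5 + d9 = 109/4
Walk from origin (0, 0):
  seg 1: up by d8 = 13/60 → (0, 13/60)
  seg 2: left by d8 = 13/60 → (-13/60, 13/60)
  seg 3: left by d3 = 13/4 → (-52/15, 13/60)
  seg 4: left by d4 = 14 → (-262/15, 13/60)
  seg 5: up by d9 = 55/12 → (-262/15, 24/5)
  seg 6: left by d6 = 13 → (-457/15, 24/5)
  seg 7: down by d11 = 13/12 → (-457/15, 223/60)

d6 = 13
d7 = 13/15
d8 = 13/60
d9 = 55/12
d10 = 13/3
d11 = 13/12
d12 = 53/8
d13 = 109/4
endpoint = (-457/15, 223/60)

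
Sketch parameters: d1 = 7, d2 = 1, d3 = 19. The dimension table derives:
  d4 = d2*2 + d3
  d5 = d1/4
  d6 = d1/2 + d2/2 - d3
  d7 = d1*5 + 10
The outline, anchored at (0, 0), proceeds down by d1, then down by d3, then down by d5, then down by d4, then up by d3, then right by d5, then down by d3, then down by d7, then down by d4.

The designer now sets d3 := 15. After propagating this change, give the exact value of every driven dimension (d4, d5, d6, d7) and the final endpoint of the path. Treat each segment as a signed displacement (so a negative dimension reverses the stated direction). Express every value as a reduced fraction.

Apply edit: d3 := 15
  d4 = d2*2 + d3 = 17
  d5 = d1/4 = 7/4
  d6 = d1/2 + d2/2 - d3 = -11
  d7 = d1*5 + 10 = 45
Walk from origin (0, 0):
  seg 1: down by d1 = 7 → (0, -7)
  seg 2: down by d3 = 15 → (0, -22)
  seg 3: down by d5 = 7/4 → (0, -95/4)
  seg 4: down by d4 = 17 → (0, -163/4)
  seg 5: up by d3 = 15 → (0, -103/4)
  seg 6: right by d5 = 7/4 → (7/4, -103/4)
  seg 7: down by d3 = 15 → (7/4, -163/4)
  seg 8: down by d7 = 45 → (7/4, -343/4)
  seg 9: down by d4 = 17 → (7/4, -411/4)

d4 = 17
d5 = 7/4
d6 = -11
d7 = 45
endpoint = (7/4, -411/4)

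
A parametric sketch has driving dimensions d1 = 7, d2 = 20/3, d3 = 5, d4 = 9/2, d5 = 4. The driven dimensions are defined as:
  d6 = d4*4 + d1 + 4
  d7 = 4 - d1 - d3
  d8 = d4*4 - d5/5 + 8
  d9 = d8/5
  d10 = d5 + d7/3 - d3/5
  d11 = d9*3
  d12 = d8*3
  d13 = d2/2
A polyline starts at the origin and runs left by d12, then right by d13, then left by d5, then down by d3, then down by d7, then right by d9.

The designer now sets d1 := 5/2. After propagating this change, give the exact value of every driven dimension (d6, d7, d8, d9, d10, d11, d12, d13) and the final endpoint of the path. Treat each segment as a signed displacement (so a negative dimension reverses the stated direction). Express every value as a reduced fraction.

d6 = 49/2
d7 = -7/2
d8 = 126/5
d9 = 126/25
d10 = 11/6
d11 = 378/25
d12 = 378/5
d13 = 10/3
endpoint = (-5342/75, -3/2)

Apply edit: d1 := 5/2
  d6 = d4*4 + d1 + 4 = 49/2
  d7 = 4 - d1 - d3 = -7/2
  d8 = d4*4 - d5/5 + 8 = 126/5
  d9 = d8/5 = 126/25
  d10 = d5 + d7/3 - d3/5 = 11/6
  d11 = d9*3 = 378/25
  d12 = d8*3 = 378/5
  d13 = d2/2 = 10/3
Walk from origin (0, 0):
  seg 1: left by d12 = 378/5 → (-378/5, 0)
  seg 2: right by d13 = 10/3 → (-1084/15, 0)
  seg 3: left by d5 = 4 → (-1144/15, 0)
  seg 4: down by d3 = 5 → (-1144/15, -5)
  seg 5: down by d7 = -7/2 → (-1144/15, -3/2)
  seg 6: right by d9 = 126/25 → (-5342/75, -3/2)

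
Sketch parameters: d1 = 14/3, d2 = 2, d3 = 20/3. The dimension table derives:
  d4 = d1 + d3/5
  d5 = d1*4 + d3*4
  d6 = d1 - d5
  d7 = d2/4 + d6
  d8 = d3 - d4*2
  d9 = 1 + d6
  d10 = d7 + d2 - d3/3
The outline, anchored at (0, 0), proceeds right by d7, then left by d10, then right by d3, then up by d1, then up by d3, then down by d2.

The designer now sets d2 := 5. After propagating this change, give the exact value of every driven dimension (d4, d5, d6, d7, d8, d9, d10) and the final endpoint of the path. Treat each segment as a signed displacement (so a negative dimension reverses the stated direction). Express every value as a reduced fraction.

Apply edit: d2 := 5
  d4 = d1 + d3/5 = 6
  d5 = d1*4 + d3*4 = 136/3
  d6 = d1 - d5 = -122/3
  d7 = d2/4 + d6 = -473/12
  d8 = d3 - d4*2 = -16/3
  d9 = 1 + d6 = -119/3
  d10 = d7 + d2 - d3/3 = -1319/36
Walk from origin (0, 0):
  seg 1: right by d7 = -473/12 → (-473/12, 0)
  seg 2: left by d10 = -1319/36 → (-25/9, 0)
  seg 3: right by d3 = 20/3 → (35/9, 0)
  seg 4: up by d1 = 14/3 → (35/9, 14/3)
  seg 5: up by d3 = 20/3 → (35/9, 34/3)
  seg 6: down by d2 = 5 → (35/9, 19/3)

d4 = 6
d5 = 136/3
d6 = -122/3
d7 = -473/12
d8 = -16/3
d9 = -119/3
d10 = -1319/36
endpoint = (35/9, 19/3)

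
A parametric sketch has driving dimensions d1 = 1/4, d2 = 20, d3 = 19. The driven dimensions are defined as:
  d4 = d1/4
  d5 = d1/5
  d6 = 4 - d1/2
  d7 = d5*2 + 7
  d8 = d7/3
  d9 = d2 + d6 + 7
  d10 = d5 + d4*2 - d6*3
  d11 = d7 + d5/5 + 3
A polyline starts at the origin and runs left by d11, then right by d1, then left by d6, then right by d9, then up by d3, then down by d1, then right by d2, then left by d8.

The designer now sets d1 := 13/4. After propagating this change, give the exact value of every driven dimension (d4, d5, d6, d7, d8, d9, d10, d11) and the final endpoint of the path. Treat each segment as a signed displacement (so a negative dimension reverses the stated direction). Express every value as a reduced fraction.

d4 = 13/16
d5 = 13/20
d6 = 19/8
d7 = 83/10
d8 = 83/30
d9 = 235/8
d10 = -97/20
d11 = 1143/100
endpoint = (2704/75, 63/4)

Apply edit: d1 := 13/4
  d4 = d1/4 = 13/16
  d5 = d1/5 = 13/20
  d6 = 4 - d1/2 = 19/8
  d7 = d5*2 + 7 = 83/10
  d8 = d7/3 = 83/30
  d9 = d2 + d6 + 7 = 235/8
  d10 = d5 + d4*2 - d6*3 = -97/20
  d11 = d7 + d5/5 + 3 = 1143/100
Walk from origin (0, 0):
  seg 1: left by d11 = 1143/100 → (-1143/100, 0)
  seg 2: right by d1 = 13/4 → (-409/50, 0)
  seg 3: left by d6 = 19/8 → (-2111/200, 0)
  seg 4: right by d9 = 235/8 → (941/50, 0)
  seg 5: up by d3 = 19 → (941/50, 19)
  seg 6: down by d1 = 13/4 → (941/50, 63/4)
  seg 7: right by d2 = 20 → (1941/50, 63/4)
  seg 8: left by d8 = 83/30 → (2704/75, 63/4)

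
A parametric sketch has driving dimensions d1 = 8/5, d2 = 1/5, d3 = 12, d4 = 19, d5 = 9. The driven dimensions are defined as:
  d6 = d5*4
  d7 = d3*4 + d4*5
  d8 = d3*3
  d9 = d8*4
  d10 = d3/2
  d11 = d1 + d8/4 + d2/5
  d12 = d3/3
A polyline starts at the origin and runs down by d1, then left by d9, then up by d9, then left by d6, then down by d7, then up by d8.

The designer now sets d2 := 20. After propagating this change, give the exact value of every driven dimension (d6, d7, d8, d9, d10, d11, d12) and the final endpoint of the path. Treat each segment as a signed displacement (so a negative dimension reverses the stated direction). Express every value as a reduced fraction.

Apply edit: d2 := 20
  d6 = d5*4 = 36
  d7 = d3*4 + d4*5 = 143
  d8 = d3*3 = 36
  d9 = d8*4 = 144
  d10 = d3/2 = 6
  d11 = d1 + d8/4 + d2/5 = 73/5
  d12 = d3/3 = 4
Walk from origin (0, 0):
  seg 1: down by d1 = 8/5 → (0, -8/5)
  seg 2: left by d9 = 144 → (-144, -8/5)
  seg 3: up by d9 = 144 → (-144, 712/5)
  seg 4: left by d6 = 36 → (-180, 712/5)
  seg 5: down by d7 = 143 → (-180, -3/5)
  seg 6: up by d8 = 36 → (-180, 177/5)

d6 = 36
d7 = 143
d8 = 36
d9 = 144
d10 = 6
d11 = 73/5
d12 = 4
endpoint = (-180, 177/5)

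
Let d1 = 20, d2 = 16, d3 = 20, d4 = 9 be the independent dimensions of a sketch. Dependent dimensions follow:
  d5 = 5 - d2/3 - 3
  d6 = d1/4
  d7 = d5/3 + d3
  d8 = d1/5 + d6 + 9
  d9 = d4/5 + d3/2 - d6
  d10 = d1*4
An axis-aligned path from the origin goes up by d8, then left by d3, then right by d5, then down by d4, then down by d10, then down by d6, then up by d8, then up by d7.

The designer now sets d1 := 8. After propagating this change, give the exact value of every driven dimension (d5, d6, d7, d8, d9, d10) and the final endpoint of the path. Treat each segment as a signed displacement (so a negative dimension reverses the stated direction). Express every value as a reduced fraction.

d5 = -10/3
d6 = 2
d7 = 170/9
d8 = 63/5
d9 = 49/5
d10 = 32
endpoint = (-70/3, 49/45)

Apply edit: d1 := 8
  d5 = 5 - d2/3 - 3 = -10/3
  d6 = d1/4 = 2
  d7 = d5/3 + d3 = 170/9
  d8 = d1/5 + d6 + 9 = 63/5
  d9 = d4/5 + d3/2 - d6 = 49/5
  d10 = d1*4 = 32
Walk from origin (0, 0):
  seg 1: up by d8 = 63/5 → (0, 63/5)
  seg 2: left by d3 = 20 → (-20, 63/5)
  seg 3: right by d5 = -10/3 → (-70/3, 63/5)
  seg 4: down by d4 = 9 → (-70/3, 18/5)
  seg 5: down by d10 = 32 → (-70/3, -142/5)
  seg 6: down by d6 = 2 → (-70/3, -152/5)
  seg 7: up by d8 = 63/5 → (-70/3, -89/5)
  seg 8: up by d7 = 170/9 → (-70/3, 49/45)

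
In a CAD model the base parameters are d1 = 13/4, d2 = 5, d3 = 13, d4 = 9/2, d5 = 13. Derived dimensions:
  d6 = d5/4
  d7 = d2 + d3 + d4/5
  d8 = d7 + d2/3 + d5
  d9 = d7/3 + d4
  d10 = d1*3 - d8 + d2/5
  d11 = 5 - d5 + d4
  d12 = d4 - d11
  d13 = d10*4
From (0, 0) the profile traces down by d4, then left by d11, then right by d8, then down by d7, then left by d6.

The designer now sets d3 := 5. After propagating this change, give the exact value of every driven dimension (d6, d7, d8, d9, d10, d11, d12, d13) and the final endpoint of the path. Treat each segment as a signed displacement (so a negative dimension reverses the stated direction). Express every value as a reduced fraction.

Apply edit: d3 := 5
  d6 = d5/4 = 13/4
  d7 = d2 + d3 + d4/5 = 109/10
  d8 = d7 + d2/3 + d5 = 767/30
  d9 = d7/3 + d4 = 122/15
  d10 = d1*3 - d8 + d2/5 = -889/60
  d11 = 5 - d5 + d4 = -7/2
  d12 = d4 - d11 = 8
  d13 = d10*4 = -889/15
Walk from origin (0, 0):
  seg 1: down by d4 = 9/2 → (0, -9/2)
  seg 2: left by d11 = -7/2 → (7/2, -9/2)
  seg 3: right by d8 = 767/30 → (436/15, -9/2)
  seg 4: down by d7 = 109/10 → (436/15, -77/5)
  seg 5: left by d6 = 13/4 → (1549/60, -77/5)

d6 = 13/4
d7 = 109/10
d8 = 767/30
d9 = 122/15
d10 = -889/60
d11 = -7/2
d12 = 8
d13 = -889/15
endpoint = (1549/60, -77/5)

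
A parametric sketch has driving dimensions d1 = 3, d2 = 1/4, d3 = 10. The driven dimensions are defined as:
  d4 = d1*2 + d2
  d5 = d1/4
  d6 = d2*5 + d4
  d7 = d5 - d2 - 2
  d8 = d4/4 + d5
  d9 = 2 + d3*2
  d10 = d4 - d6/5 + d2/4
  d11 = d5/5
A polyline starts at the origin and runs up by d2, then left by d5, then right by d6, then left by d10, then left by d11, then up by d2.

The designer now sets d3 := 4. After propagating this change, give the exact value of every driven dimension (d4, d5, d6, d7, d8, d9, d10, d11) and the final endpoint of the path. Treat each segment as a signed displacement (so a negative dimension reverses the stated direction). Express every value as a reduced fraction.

d4 = 25/4
d5 = 3/4
d6 = 15/2
d7 = -3/2
d8 = 37/16
d9 = 10
d10 = 77/16
d11 = 3/20
endpoint = (143/80, 1/2)

Apply edit: d3 := 4
  d4 = d1*2 + d2 = 25/4
  d5 = d1/4 = 3/4
  d6 = d2*5 + d4 = 15/2
  d7 = d5 - d2 - 2 = -3/2
  d8 = d4/4 + d5 = 37/16
  d9 = 2 + d3*2 = 10
  d10 = d4 - d6/5 + d2/4 = 77/16
  d11 = d5/5 = 3/20
Walk from origin (0, 0):
  seg 1: up by d2 = 1/4 → (0, 1/4)
  seg 2: left by d5 = 3/4 → (-3/4, 1/4)
  seg 3: right by d6 = 15/2 → (27/4, 1/4)
  seg 4: left by d10 = 77/16 → (31/16, 1/4)
  seg 5: left by d11 = 3/20 → (143/80, 1/4)
  seg 6: up by d2 = 1/4 → (143/80, 1/2)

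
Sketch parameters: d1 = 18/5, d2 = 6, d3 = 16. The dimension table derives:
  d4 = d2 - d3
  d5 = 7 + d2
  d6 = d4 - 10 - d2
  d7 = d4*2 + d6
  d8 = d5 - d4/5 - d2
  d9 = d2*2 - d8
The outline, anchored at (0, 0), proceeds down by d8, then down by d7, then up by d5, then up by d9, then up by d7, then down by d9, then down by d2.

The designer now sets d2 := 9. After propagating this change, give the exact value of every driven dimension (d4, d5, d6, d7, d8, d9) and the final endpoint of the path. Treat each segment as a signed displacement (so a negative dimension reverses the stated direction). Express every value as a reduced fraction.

d4 = -7
d5 = 16
d6 = -26
d7 = -40
d8 = 42/5
d9 = 48/5
endpoint = (0, -7/5)

Apply edit: d2 := 9
  d4 = d2 - d3 = -7
  d5 = 7 + d2 = 16
  d6 = d4 - 10 - d2 = -26
  d7 = d4*2 + d6 = -40
  d8 = d5 - d4/5 - d2 = 42/5
  d9 = d2*2 - d8 = 48/5
Walk from origin (0, 0):
  seg 1: down by d8 = 42/5 → (0, -42/5)
  seg 2: down by d7 = -40 → (0, 158/5)
  seg 3: up by d5 = 16 → (0, 238/5)
  seg 4: up by d9 = 48/5 → (0, 286/5)
  seg 5: up by d7 = -40 → (0, 86/5)
  seg 6: down by d9 = 48/5 → (0, 38/5)
  seg 7: down by d2 = 9 → (0, -7/5)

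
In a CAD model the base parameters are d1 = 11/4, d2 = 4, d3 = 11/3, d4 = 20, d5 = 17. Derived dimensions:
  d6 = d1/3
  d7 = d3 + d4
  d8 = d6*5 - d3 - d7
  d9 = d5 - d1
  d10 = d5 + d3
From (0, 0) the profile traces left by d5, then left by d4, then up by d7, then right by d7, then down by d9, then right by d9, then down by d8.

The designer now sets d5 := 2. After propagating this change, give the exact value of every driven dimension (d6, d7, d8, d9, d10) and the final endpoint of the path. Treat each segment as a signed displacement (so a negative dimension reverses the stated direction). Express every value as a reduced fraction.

d6 = 11/12
d7 = 71/3
d8 = -91/4
d9 = -3/4
d10 = 17/3
endpoint = (11/12, 283/6)

Apply edit: d5 := 2
  d6 = d1/3 = 11/12
  d7 = d3 + d4 = 71/3
  d8 = d6*5 - d3 - d7 = -91/4
  d9 = d5 - d1 = -3/4
  d10 = d5 + d3 = 17/3
Walk from origin (0, 0):
  seg 1: left by d5 = 2 → (-2, 0)
  seg 2: left by d4 = 20 → (-22, 0)
  seg 3: up by d7 = 71/3 → (-22, 71/3)
  seg 4: right by d7 = 71/3 → (5/3, 71/3)
  seg 5: down by d9 = -3/4 → (5/3, 293/12)
  seg 6: right by d9 = -3/4 → (11/12, 293/12)
  seg 7: down by d8 = -91/4 → (11/12, 283/6)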